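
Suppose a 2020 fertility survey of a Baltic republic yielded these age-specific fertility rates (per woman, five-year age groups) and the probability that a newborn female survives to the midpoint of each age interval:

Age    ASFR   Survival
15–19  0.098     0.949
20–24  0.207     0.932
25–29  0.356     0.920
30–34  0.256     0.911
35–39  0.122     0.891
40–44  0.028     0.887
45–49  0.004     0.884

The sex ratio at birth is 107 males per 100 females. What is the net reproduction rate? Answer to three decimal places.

2.376

Proportion female at birth = 100 / (100 + 107) = 0.48309.
Each age group contributes 5 × ASFR × survival:
  15–19: 5 × 0.098 × 0.949 = 0.46501
  20–24: 5 × 0.207 × 0.932 = 0.96462
  25–29: 5 × 0.356 × 0.920 = 1.63760
  30–34: 5 × 0.256 × 0.911 = 1.16608
  35–39: 5 × 0.122 × 0.891 = 0.54351
  40–44: 5 × 0.028 × 0.887 = 0.12418
  45–49: 5 × 0.004 × 0.884 = 0.01768
Sum = 4.91868
NRR = 0.48309 × 4.91868 = 2.37617
NRR > 1, so each generation more than replaces itself.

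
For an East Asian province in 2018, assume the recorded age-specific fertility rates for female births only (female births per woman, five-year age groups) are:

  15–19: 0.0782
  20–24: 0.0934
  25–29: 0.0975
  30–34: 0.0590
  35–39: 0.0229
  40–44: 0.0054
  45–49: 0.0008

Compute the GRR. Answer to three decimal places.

Sum of female ASFRs = 0.0782 + 0.0934 + 0.0975 + 0.0590 + 0.0229 + 0.0054 + 0.0008 = 0.3572
GRR = 5 × 0.3572 = 1.786

1.786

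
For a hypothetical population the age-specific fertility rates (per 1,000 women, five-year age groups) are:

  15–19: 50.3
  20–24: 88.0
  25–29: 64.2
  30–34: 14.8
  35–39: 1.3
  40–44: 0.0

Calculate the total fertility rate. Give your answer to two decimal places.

1.09

Sum of ASFRs = 50.3 + 88.0 + 64.2 + 14.8 + 1.3 + 0.0 = 218.6
TFR = 5 × 218.6 / 1000 = 1.093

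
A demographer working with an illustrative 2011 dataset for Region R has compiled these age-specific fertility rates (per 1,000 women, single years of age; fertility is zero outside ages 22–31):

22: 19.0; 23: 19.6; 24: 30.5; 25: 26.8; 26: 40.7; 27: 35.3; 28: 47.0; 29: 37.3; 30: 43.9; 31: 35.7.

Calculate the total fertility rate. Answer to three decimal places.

0.336

Sum of ASFRs = 19.0 + 19.6 + 30.5 + 26.8 + 40.7 + 35.3 + 47.0 + 37.3 + 43.9 + 35.7 = 335.8
TFR = 335.8 / 1000 = 0.3358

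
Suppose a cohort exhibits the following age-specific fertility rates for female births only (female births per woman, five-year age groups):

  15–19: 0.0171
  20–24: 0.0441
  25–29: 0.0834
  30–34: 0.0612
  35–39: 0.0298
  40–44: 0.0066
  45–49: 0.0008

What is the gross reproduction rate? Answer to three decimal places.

1.215

Sum of female ASFRs = 0.0171 + 0.0441 + 0.0834 + 0.0612 + 0.0298 + 0.0066 + 0.0008 = 0.2430
GRR = 5 × 0.2430 = 1.215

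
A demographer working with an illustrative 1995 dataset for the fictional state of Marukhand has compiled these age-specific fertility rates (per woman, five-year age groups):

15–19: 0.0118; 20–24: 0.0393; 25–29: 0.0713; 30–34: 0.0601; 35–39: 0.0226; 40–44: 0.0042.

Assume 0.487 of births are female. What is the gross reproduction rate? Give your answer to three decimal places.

0.510

Proportion female at birth = 0.487.
Sum of ASFRs = 0.0118 + 0.0393 + 0.0713 + 0.0601 + 0.0226 + 0.0042 = 0.2093
TFR = 5 × 0.2093 = 1.0465
GRR = 0.487 × 1.0465 = 0.50965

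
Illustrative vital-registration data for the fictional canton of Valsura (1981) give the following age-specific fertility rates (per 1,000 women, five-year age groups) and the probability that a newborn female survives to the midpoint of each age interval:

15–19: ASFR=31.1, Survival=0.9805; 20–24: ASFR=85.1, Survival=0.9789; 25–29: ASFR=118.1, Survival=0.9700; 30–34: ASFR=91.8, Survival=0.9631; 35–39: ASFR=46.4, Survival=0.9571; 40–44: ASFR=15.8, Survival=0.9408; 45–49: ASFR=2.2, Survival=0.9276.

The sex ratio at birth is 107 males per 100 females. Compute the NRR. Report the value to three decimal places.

Proportion female at birth = 100 / (100 + 107) = 0.48309.
Weighting each age-specific rate by interval width and survival:
  15–19: 5 × 31.1/1000 × 0.9805 = 0.15247
  20–24: 5 × 85.1/1000 × 0.9789 = 0.41652
  25–29: 5 × 118.1/1000 × 0.9700 = 0.57279
  30–34: 5 × 91.8/1000 × 0.9631 = 0.44206
  35–39: 5 × 46.4/1000 × 0.9571 = 0.22205
  40–44: 5 × 15.8/1000 × 0.9408 = 0.07432
  45–49: 5 × 2.2/1000 × 0.9276 = 0.01020
Sum = 1.89041
NRR = 0.48309 × 1.89041 = 0.91324
With NRR below 1 the population is below replacement fertility.

0.913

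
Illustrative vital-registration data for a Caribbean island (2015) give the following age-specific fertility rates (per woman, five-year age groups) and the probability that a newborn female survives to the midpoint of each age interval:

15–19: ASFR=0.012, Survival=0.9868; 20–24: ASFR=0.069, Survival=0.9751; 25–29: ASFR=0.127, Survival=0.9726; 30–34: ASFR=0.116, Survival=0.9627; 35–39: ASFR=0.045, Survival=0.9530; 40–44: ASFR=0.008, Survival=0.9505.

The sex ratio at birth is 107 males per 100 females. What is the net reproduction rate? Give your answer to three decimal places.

Proportion female at birth = 100 / (100 + 107) = 0.48309.
Each age group contributes 5 × ASFR × survival:
  15–19: 5 × 0.012 × 0.9868 = 0.05921
  20–24: 5 × 0.069 × 0.9751 = 0.33641
  25–29: 5 × 0.127 × 0.9726 = 0.61760
  30–34: 5 × 0.116 × 0.9627 = 0.55837
  35–39: 5 × 0.045 × 0.9530 = 0.21443
  40–44: 5 × 0.008 × 0.9505 = 0.03802
Sum = 1.82404
NRR = 0.48309 × 1.82404 = 0.88118
NRR < 1, so the cohort does not fully replace itself.

0.881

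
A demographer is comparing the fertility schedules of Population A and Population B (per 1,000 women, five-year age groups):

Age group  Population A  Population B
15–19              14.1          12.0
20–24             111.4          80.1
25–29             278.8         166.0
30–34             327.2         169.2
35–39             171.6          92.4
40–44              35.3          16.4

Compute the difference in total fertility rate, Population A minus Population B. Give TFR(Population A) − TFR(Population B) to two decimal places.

2.01

Population A:
  Sum of ASFRs = 14.1 + 111.4 + 278.8 + 327.2 + 171.6 + 35.3 = 938.4
  TFR = 5 × 938.4 / 1000 = 4.692
Population B:
  Sum of ASFRs = 12.0 + 80.1 + 166.0 + 169.2 + 92.4 + 16.4 = 536.1
  TFR = 5 × 536.1 / 1000 = 2.6805
Difference = 4.692 − 2.6805 = 2.0115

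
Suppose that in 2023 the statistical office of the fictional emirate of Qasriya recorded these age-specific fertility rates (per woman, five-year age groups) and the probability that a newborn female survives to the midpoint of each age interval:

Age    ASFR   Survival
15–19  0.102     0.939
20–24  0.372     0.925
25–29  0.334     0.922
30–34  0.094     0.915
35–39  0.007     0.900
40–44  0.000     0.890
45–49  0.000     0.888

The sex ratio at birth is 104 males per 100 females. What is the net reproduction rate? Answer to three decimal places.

Proportion female at birth = 100 / (100 + 104) = 0.49020.
Each age group contributes 5 × ASFR × survival:
  15–19: 5 × 0.102 × 0.939 = 0.47889
  20–24: 5 × 0.372 × 0.925 = 1.72050
  25–29: 5 × 0.334 × 0.922 = 1.53974
  30–34: 5 × 0.094 × 0.915 = 0.43005
  35–39: 5 × 0.007 × 0.900 = 0.03150
  40–44: 5 × 0.000 × 0.890 = 0.00000
  45–49: 5 × 0.000 × 0.888 = 0.00000
Sum = 4.20068
NRR = 0.49020 × 4.20068 = 2.05917

2.059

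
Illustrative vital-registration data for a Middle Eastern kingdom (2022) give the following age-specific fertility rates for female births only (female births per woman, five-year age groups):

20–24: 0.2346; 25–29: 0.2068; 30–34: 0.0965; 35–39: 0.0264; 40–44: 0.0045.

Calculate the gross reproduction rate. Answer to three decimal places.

2.844

Sum of female ASFRs = 0.2346 + 0.2068 + 0.0965 + 0.0264 + 0.0045 = 0.5688
GRR = 5 × 0.5688 = 2.844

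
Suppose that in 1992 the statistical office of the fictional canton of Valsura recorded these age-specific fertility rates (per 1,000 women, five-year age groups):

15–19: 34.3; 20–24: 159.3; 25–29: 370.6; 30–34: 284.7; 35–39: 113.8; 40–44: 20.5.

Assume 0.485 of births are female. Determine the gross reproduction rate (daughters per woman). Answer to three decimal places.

Proportion female at birth = 0.485.
Sum of ASFRs = 34.3 + 159.3 + 370.6 + 284.7 + 113.8 + 20.5 = 983.2
TFR = 5 × 983.2 / 1000 = 4.916
GRR = 0.485 × 4.916 = 2.38426

2.384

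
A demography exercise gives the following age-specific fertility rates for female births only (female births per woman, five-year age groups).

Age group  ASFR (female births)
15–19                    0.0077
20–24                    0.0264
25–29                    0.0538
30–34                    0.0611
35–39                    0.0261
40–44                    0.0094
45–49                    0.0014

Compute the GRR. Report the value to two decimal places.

0.93

Sum of female ASFRs = 0.0077 + 0.0264 + 0.0538 + 0.0611 + 0.0261 + 0.0094 + 0.0014 = 0.1859
GRR = 5 × 0.1859 = 0.9295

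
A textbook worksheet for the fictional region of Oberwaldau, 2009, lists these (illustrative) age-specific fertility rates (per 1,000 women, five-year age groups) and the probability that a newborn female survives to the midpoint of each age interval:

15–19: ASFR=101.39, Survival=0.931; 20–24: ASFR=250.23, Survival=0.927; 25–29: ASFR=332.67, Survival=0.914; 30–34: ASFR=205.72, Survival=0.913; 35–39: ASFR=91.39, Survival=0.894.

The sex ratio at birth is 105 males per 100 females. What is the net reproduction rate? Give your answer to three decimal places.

Proportion female at birth = 100 / (100 + 105) = 0.48780.
Each age group contributes 5 × ASFR × survival:
  15–19: 5 × 101.39/1000 × 0.931 = 0.47197
  20–24: 5 × 250.23/1000 × 0.927 = 1.15982
  25–29: 5 × 332.67/1000 × 0.914 = 1.52030
  30–34: 5 × 205.72/1000 × 0.913 = 0.93911
  35–39: 5 × 91.39/1000 × 0.894 = 0.40851
Sum = 4.49971
NRR = 0.48780 × 4.49971 = 2.19496
An NRR exceeding 1 indicates intrinsic growth under these rates.

2.195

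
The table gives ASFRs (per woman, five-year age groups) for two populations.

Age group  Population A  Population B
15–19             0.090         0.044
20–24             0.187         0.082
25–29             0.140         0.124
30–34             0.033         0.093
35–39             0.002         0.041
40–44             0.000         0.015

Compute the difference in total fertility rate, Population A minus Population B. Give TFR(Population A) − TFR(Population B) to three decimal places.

Population A:
  Sum of ASFRs = 0.090 + 0.187 + 0.140 + 0.033 + 0.002 + 0.000 = 0.452
  TFR = 5 × 0.452 = 2.26
Population B:
  Sum of ASFRs = 0.044 + 0.082 + 0.124 + 0.093 + 0.041 + 0.015 = 0.399
  TFR = 5 × 0.399 = 1.995
Difference = 2.26 − 1.995 = 0.265

0.265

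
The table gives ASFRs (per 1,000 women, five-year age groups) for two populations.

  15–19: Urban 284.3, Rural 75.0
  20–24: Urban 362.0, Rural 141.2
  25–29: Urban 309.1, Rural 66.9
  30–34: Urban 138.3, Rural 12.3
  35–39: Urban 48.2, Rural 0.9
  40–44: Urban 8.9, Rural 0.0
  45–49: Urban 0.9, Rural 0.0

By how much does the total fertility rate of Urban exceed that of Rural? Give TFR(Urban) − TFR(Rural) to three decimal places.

Urban:
  Sum of ASFRs = 284.3 + 362.0 + 309.1 + 138.3 + 48.2 + 8.9 + 0.9 = 1151.7
  TFR = 5 × 1151.7 / 1000 = 5.7585
Rural:
  Sum of ASFRs = 75.0 + 141.2 + 66.9 + 12.3 + 0.9 + 0.0 + 0.0 = 296.3
  TFR = 5 × 296.3 / 1000 = 1.4815
Difference = 5.7585 − 1.4815 = 4.277

4.277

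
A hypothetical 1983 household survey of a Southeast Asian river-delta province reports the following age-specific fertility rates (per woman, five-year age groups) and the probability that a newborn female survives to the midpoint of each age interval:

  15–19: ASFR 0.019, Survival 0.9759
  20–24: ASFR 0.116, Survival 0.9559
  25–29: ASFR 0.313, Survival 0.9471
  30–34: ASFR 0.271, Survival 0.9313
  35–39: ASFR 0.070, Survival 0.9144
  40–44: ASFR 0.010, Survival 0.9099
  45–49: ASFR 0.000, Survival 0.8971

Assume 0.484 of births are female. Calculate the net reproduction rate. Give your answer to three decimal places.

1.818

Proportion female at birth = 0.484.
Each age group contributes 5 × ASFR × survival:
  15–19: 5 × 0.019 × 0.9759 = 0.09271
  20–24: 5 × 0.116 × 0.9559 = 0.55442
  25–29: 5 × 0.313 × 0.9471 = 1.48221
  30–34: 5 × 0.271 × 0.9313 = 1.26191
  35–39: 5 × 0.070 × 0.9144 = 0.32004
  40–44: 5 × 0.010 × 0.9099 = 0.04550
  45–49: 5 × 0.000 × 0.8971 = 0.00000
Sum = 3.75679
NRR = 0.484 × 3.75679 = 1.81829
An NRR exceeding 1 indicates intrinsic growth under these rates.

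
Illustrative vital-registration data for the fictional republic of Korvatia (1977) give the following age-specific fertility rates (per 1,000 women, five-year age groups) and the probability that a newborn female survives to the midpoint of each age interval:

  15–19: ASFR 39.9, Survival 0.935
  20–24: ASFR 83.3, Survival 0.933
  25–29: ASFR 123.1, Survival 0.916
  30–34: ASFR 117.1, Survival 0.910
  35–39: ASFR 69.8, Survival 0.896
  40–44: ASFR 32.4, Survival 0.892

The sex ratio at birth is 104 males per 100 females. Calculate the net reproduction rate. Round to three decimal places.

Proportion female at birth = 100 / (100 + 104) = 0.49020.
Per-age-group product (5 × ASFR × survival probability):
  15–19: 5 × 39.9/1000 × 0.935 = 0.18653
  20–24: 5 × 83.3/1000 × 0.933 = 0.38859
  25–29: 5 × 123.1/1000 × 0.916 = 0.56380
  30–34: 5 × 117.1/1000 × 0.910 = 0.53281
  35–39: 5 × 69.8/1000 × 0.896 = 0.31270
  40–44: 5 × 32.4/1000 × 0.892 = 0.14450
Sum = 2.12893
NRR = 0.49020 × 2.12893 = 1.04360
With NRR above 1 the population is above replacement fertility.

1.044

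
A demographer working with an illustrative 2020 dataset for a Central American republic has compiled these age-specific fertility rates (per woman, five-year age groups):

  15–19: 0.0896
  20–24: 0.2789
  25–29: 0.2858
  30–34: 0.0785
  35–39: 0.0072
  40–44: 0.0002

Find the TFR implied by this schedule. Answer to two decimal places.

Sum of ASFRs = 0.0896 + 0.2789 + 0.2858 + 0.0785 + 0.0072 + 0.0002 = 0.7402
TFR = 5 × 0.7402 = 3.701

3.70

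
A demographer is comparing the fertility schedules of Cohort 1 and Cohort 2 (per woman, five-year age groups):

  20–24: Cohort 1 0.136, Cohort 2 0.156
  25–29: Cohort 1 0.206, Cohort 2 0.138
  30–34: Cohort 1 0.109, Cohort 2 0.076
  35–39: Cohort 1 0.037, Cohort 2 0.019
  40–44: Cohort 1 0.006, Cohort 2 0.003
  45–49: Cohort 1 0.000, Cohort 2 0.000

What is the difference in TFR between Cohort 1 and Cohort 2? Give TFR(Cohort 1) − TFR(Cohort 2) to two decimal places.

Cohort 1:
  Sum of ASFRs = 0.136 + 0.206 + 0.109 + 0.037 + 0.006 + 0.000 = 0.494
  TFR = 5 × 0.494 = 2.47
Cohort 2:
  Sum of ASFRs = 0.156 + 0.138 + 0.076 + 0.019 + 0.003 + 0.000 = 0.392
  TFR = 5 × 0.392 = 1.96
Difference = 2.47 − 1.96 = 0.51

0.51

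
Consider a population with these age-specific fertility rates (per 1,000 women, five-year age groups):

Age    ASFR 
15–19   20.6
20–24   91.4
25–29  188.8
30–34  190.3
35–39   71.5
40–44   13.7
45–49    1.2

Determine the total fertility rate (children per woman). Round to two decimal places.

2.89

Sum of ASFRs = 20.6 + 91.4 + 188.8 + 190.3 + 71.5 + 13.7 + 1.2 = 577.5
TFR = 5 × 577.5 / 1000 = 2.8875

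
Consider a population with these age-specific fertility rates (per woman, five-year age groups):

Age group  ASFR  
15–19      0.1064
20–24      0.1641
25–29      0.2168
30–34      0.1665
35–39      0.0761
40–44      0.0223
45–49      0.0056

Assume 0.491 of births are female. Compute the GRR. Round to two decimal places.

1.86

Proportion female at birth = 0.491.
Sum of ASFRs = 0.1064 + 0.1641 + 0.2168 + 0.1665 + 0.0761 + 0.0223 + 0.0056 = 0.7578
TFR = 5 × 0.7578 = 3.789
GRR = 0.491 × 3.789 = 1.86040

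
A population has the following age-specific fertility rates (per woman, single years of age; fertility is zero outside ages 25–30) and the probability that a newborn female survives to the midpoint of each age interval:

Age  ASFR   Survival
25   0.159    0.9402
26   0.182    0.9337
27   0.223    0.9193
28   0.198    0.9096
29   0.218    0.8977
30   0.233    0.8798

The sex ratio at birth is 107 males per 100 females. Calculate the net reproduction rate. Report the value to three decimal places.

0.534

Proportion female at birth = 100 / (100 + 107) = 0.48309.
Per-age-group product (1 × ASFR × survival probability):
  25: 1 × 0.159 × 0.9402 = 0.14949
  26: 1 × 0.182 × 0.9337 = 0.16993
  27: 1 × 0.223 × 0.9193 = 0.20500
  28: 1 × 0.198 × 0.9096 = 0.18010
  29: 1 × 0.218 × 0.8977 = 0.19570
  30: 1 × 0.233 × 0.8798 = 0.20499
Sum = 1.10521
NRR = 0.48309 × 1.10521 = 0.53392
NRR < 1, so the cohort does not fully replace itself.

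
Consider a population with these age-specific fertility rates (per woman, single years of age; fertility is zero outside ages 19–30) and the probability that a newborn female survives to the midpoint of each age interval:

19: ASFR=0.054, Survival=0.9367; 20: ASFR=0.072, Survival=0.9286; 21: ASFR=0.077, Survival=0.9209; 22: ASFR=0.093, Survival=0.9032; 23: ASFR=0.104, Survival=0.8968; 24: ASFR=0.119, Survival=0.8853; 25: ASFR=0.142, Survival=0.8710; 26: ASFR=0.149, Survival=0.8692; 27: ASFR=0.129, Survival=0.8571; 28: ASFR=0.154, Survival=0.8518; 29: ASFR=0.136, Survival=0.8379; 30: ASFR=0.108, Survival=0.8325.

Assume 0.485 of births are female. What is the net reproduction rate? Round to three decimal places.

0.567

Proportion female at birth = 0.485.
Weighting each age-specific rate by interval width and survival:
  19: 1 × 0.054 × 0.9367 = 0.05058
  20: 1 × 0.072 × 0.9286 = 0.06686
  21: 1 × 0.077 × 0.9209 = 0.07091
  22: 1 × 0.093 × 0.9032 = 0.08400
  23: 1 × 0.104 × 0.8968 = 0.09327
  24: 1 × 0.119 × 0.8853 = 0.10535
  25: 1 × 0.142 × 0.8710 = 0.12368
  26: 1 × 0.149 × 0.8692 = 0.12951
  27: 1 × 0.129 × 0.8571 = 0.11057
  28: 1 × 0.154 × 0.8518 = 0.13118
  29: 1 × 0.136 × 0.8379 = 0.11395
  30: 1 × 0.108 × 0.8325 = 0.08991
Sum = 1.16977
NRR = 0.485 × 1.16977 = 0.56734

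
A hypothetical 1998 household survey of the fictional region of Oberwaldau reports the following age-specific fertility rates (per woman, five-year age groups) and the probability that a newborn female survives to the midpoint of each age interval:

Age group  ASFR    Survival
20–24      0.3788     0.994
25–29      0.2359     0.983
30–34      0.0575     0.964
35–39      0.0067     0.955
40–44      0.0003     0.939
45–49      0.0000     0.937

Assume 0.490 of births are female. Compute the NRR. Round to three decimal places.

Proportion female at birth = 0.490.
Each age group contributes 5 × ASFR × survival:
  20–24: 5 × 0.3788 × 0.994 = 1.88264
  25–29: 5 × 0.2359 × 0.983 = 1.15945
  30–34: 5 × 0.0575 × 0.964 = 0.27715
  35–39: 5 × 0.0067 × 0.955 = 0.03199
  40–44: 5 × 0.0003 × 0.939 = 0.00141
  45–49: 5 × 0.0000 × 0.937 = 0.00000
Sum = 3.35264
NRR = 0.490 × 3.35264 = 1.64279
An NRR exceeding 1 indicates intrinsic growth under these rates.

1.643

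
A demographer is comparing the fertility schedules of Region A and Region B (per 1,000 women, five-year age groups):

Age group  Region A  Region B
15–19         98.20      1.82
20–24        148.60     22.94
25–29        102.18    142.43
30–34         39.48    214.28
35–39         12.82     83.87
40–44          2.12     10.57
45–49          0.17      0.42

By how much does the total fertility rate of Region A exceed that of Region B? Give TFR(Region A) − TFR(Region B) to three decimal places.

Region A:
  Sum of ASFRs = 98.20 + 148.60 + 102.18 + 39.48 + 12.82 + 2.12 + 0.17 = 403.57
  TFR = 5 × 403.57 / 1000 = 2.01785
Region B:
  Sum of ASFRs = 1.82 + 22.94 + 142.43 + 214.28 + 83.87 + 10.57 + 0.42 = 476.33
  TFR = 5 × 476.33 / 1000 = 2.38165
Difference = 2.01785 − 2.38165 = -0.3638

-0.364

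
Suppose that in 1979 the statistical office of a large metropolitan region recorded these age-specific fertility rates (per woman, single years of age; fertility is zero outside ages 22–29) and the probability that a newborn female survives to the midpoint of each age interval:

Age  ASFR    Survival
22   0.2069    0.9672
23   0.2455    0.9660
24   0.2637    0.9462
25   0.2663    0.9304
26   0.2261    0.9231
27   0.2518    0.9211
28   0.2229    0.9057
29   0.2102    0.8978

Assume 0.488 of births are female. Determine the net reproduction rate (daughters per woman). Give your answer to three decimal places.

Proportion female at birth = 0.488.
Per-age-group product (1 × ASFR × survival probability):
  22: 1 × 0.2069 × 0.9672 = 0.20011
  23: 1 × 0.2455 × 0.9660 = 0.23715
  24: 1 × 0.2637 × 0.9462 = 0.24951
  25: 1 × 0.2663 × 0.9304 = 0.24777
  26: 1 × 0.2261 × 0.9231 = 0.20871
  27: 1 × 0.2518 × 0.9211 = 0.23193
  28: 1 × 0.2229 × 0.9057 = 0.20188
  29: 1 × 0.2102 × 0.8978 = 0.18872
Sum = 1.76578
NRR = 0.488 × 1.76578 = 0.86170
An NRR under 1 implies long-run decline under these rates.

0.862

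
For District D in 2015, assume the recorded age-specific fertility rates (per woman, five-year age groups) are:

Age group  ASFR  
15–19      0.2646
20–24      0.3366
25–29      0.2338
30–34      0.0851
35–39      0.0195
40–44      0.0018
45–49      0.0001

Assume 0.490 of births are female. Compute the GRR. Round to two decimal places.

2.31

Proportion female at birth = 0.490.
Sum of ASFRs = 0.2646 + 0.3366 + 0.2338 + 0.0851 + 0.0195 + 0.0018 + 0.0001 = 0.9415
TFR = 5 × 0.9415 = 4.7075
GRR = 0.490 × 4.7075 = 2.30668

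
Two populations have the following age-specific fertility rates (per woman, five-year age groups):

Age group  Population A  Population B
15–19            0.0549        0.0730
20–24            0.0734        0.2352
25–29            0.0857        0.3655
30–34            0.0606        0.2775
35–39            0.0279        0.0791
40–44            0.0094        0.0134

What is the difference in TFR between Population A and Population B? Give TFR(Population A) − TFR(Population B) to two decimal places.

Population A:
  Sum of ASFRs = 0.0549 + 0.0734 + 0.0857 + 0.0606 + 0.0279 + 0.0094 = 0.3119
  TFR = 5 × 0.3119 = 1.5595
Population B:
  Sum of ASFRs = 0.0730 + 0.2352 + 0.3655 + 0.2775 + 0.0791 + 0.0134 = 1.0437
  TFR = 5 × 1.0437 = 5.2185
Difference = 1.5595 − 5.2185 = -3.659

-3.66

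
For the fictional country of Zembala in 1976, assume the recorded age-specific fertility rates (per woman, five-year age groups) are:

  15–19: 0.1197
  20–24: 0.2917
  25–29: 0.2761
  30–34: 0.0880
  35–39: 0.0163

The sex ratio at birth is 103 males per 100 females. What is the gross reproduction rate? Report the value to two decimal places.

1.95

Proportion female at birth = 100 / (100 + 103) = 0.49261.
Sum of ASFRs = 0.1197 + 0.2917 + 0.2761 + 0.0880 + 0.0163 = 0.7918
TFR = 5 × 0.7918 = 3.959
GRR = 0.49261 × 3.959 = 1.95024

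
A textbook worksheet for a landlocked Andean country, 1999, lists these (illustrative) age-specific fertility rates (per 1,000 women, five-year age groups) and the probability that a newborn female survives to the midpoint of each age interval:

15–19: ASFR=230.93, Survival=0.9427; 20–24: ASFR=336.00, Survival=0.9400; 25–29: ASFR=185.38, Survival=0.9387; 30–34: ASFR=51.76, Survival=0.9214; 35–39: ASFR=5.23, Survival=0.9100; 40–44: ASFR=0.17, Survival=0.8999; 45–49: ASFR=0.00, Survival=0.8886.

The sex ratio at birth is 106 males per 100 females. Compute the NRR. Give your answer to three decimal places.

Proportion female at birth = 100 / (100 + 106) = 0.48544.
Weighting each age-specific rate by interval width and survival:
  15–19: 5 × 230.93/1000 × 0.9427 = 1.08849
  20–24: 5 × 336.00/1000 × 0.9400 = 1.57920
  25–29: 5 × 185.38/1000 × 0.9387 = 0.87008
  30–34: 5 × 51.76/1000 × 0.9214 = 0.23846
  35–39: 5 × 5.23/1000 × 0.9100 = 0.02380
  40–44: 5 × 0.17/1000 × 0.8999 = 0.00076
  45–49: 5 × 0.00/1000 × 0.8886 = 0.00000
Sum = 3.80079
NRR = 0.48544 × 3.80079 = 1.84506

1.845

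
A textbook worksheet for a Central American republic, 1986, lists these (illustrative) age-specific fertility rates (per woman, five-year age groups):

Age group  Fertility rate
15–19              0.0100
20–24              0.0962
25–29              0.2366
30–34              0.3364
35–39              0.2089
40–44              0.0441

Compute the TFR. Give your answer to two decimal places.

Sum of ASFRs = 0.0100 + 0.0962 + 0.2366 + 0.3364 + 0.2089 + 0.0441 = 0.9322
TFR = 5 × 0.9322 = 4.661

4.66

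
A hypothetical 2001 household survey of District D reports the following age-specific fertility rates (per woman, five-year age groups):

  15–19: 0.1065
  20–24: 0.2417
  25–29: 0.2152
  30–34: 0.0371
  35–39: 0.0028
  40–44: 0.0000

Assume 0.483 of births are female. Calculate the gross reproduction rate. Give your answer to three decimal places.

1.457

Proportion female at birth = 0.483.
Sum of ASFRs = 0.1065 + 0.2417 + 0.2152 + 0.0371 + 0.0028 + 0.0000 = 0.6033
TFR = 5 × 0.6033 = 3.0165
GRR = 0.483 × 3.0165 = 1.45697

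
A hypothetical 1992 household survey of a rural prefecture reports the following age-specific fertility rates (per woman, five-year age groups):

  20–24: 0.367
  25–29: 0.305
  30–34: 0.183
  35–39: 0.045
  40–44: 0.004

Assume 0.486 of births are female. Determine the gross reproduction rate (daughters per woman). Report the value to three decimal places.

2.197

Proportion female at birth = 0.486.
Sum of ASFRs = 0.367 + 0.305 + 0.183 + 0.045 + 0.004 = 0.904
TFR = 5 × 0.904 = 4.52
GRR = 0.486 × 4.52 = 2.19672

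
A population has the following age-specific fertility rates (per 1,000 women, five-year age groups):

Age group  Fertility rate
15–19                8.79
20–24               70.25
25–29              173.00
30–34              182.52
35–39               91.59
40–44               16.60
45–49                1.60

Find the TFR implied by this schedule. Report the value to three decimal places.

2.722

Sum of ASFRs = 8.79 + 70.25 + 173.00 + 182.52 + 91.59 + 16.60 + 1.60 = 544.35
TFR = 5 × 544.35 / 1000 = 2.72175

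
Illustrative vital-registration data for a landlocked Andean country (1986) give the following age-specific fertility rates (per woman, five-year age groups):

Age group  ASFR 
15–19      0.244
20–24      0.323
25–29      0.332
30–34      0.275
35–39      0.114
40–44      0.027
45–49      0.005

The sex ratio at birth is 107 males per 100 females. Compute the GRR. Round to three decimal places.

Proportion female at birth = 100 / (100 + 107) = 0.48309.
Sum of ASFRs = 0.244 + 0.323 + 0.332 + 0.275 + 0.114 + 0.027 + 0.005 = 1.320
TFR = 5 × 1.320 = 6.6
GRR = 0.48309 × 6.6 = 3.18839

3.188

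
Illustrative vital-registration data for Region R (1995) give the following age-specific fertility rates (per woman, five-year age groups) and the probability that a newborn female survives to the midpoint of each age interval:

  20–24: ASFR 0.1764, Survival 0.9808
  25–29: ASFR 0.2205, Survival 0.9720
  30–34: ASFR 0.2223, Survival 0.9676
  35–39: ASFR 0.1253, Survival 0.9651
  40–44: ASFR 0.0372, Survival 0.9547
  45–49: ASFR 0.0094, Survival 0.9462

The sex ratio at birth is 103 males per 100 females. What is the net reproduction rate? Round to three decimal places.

1.891

Proportion female at birth = 100 / (100 + 103) = 0.49261.
Weighting each age-specific rate by interval width and survival:
  20–24: 5 × 0.1764 × 0.9808 = 0.86507
  25–29: 5 × 0.2205 × 0.9720 = 1.07163
  30–34: 5 × 0.2223 × 0.9676 = 1.07549
  35–39: 5 × 0.1253 × 0.9651 = 0.60464
  40–44: 5 × 0.0372 × 0.9547 = 0.17757
  45–49: 5 × 0.0094 × 0.9462 = 0.04447
Sum = 3.83887
NRR = 0.49261 × 3.83887 = 1.89107
With NRR above 1 the population is above replacement fertility.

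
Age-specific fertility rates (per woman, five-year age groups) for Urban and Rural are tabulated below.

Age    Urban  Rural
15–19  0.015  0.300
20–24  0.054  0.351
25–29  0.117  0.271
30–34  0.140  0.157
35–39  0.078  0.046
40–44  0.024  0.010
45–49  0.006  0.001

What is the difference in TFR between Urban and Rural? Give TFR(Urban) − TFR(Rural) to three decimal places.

-3.510

Urban:
  Sum of ASFRs = 0.015 + 0.054 + 0.117 + 0.140 + 0.078 + 0.024 + 0.006 = 0.434
  TFR = 5 × 0.434 = 2.17
Rural:
  Sum of ASFRs = 0.300 + 0.351 + 0.271 + 0.157 + 0.046 + 0.010 + 0.001 = 1.136
  TFR = 5 × 1.136 = 5.68
Difference = 2.17 − 5.68 = -3.51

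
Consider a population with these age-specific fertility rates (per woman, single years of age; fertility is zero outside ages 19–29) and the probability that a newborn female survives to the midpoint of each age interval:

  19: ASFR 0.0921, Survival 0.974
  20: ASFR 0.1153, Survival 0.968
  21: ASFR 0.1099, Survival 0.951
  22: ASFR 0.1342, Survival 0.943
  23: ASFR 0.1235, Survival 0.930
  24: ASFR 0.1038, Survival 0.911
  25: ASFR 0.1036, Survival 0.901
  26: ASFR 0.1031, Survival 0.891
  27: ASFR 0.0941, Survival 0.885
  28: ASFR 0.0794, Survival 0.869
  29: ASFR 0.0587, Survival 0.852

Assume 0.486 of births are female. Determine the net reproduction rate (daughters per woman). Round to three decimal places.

0.500

Proportion female at birth = 0.486.
Survival-weighted fertility by age (1·fₓ·Sₓ):
  19: 1 × 0.0921 × 0.974 = 0.08971
  20: 1 × 0.1153 × 0.968 = 0.11161
  21: 1 × 0.1099 × 0.951 = 0.10451
  22: 1 × 0.1342 × 0.943 = 0.12655
  23: 1 × 0.1235 × 0.930 = 0.11486
  24: 1 × 0.1038 × 0.911 = 0.09456
  25: 1 × 0.1036 × 0.901 = 0.09334
  26: 1 × 0.1031 × 0.891 = 0.09186
  27: 1 × 0.0941 × 0.885 = 0.08328
  28: 1 × 0.0794 × 0.869 = 0.06900
  29: 1 × 0.0587 × 0.852 = 0.05001
Sum = 1.02929
NRR = 0.486 × 1.02929 = 0.50023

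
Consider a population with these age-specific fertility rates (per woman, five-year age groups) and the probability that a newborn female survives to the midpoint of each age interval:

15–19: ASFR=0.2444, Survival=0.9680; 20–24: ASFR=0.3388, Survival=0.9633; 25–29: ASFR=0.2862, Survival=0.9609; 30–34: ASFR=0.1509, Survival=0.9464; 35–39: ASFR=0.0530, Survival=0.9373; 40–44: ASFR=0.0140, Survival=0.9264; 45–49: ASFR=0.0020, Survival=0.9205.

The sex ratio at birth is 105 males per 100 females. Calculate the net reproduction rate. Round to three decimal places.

2.549

Proportion female at birth = 100 / (100 + 105) = 0.48780.
Per-age-group product (5 × ASFR × survival probability):
  15–19: 5 × 0.2444 × 0.9680 = 1.18290
  20–24: 5 × 0.3388 × 0.9633 = 1.63183
  25–29: 5 × 0.2862 × 0.9609 = 1.37505
  30–34: 5 × 0.1509 × 0.9464 = 0.71406
  35–39: 5 × 0.0530 × 0.9373 = 0.24838
  40–44: 5 × 0.0140 × 0.9264 = 0.06485
  45–49: 5 × 0.0020 × 0.9205 = 0.00921
Sum = 5.22628
NRR = 0.48780 × 5.22628 = 2.54938
An NRR exceeding 1 indicates intrinsic growth under these rates.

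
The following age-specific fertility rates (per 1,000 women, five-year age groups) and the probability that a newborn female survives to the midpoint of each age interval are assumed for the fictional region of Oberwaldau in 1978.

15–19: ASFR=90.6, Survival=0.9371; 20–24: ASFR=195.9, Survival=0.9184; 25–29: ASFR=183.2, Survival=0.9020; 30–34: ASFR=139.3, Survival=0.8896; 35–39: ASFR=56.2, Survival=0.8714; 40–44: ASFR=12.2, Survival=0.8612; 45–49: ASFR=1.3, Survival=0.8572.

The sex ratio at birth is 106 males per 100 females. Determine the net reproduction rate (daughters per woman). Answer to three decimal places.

1.492

Proportion female at birth = 100 / (100 + 106) = 0.48544.
Survival-weighted fertility by age (5·fₓ·Sₓ):
  15–19: 5 × 90.6/1000 × 0.9371 = 0.42451
  20–24: 5 × 195.9/1000 × 0.9184 = 0.89957
  25–29: 5 × 183.2/1000 × 0.9020 = 0.82623
  30–34: 5 × 139.3/1000 × 0.8896 = 0.61961
  35–39: 5 × 56.2/1000 × 0.8714 = 0.24486
  40–44: 5 × 12.2/1000 × 0.8612 = 0.05253
  45–49: 5 × 1.3/1000 × 0.8572 = 0.00557
Sum = 3.07288
NRR = 0.48544 × 3.07288 = 1.49170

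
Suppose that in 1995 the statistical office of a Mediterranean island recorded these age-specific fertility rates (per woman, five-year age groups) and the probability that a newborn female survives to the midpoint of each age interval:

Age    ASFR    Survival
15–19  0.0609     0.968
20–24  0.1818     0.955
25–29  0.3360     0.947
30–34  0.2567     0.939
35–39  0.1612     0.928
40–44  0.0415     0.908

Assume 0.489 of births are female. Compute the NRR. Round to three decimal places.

Proportion female at birth = 0.489.
Per-age-group product (5 × ASFR × survival probability):
  15–19: 5 × 0.0609 × 0.968 = 0.29476
  20–24: 5 × 0.1818 × 0.955 = 0.86810
  25–29: 5 × 0.3360 × 0.947 = 1.59096
  30–34: 5 × 0.2567 × 0.939 = 1.20521
  35–39: 5 × 0.1612 × 0.928 = 0.74797
  40–44: 5 × 0.0415 × 0.908 = 0.18841
Sum = 4.89541
NRR = 0.489 × 4.89541 = 2.39386

2.394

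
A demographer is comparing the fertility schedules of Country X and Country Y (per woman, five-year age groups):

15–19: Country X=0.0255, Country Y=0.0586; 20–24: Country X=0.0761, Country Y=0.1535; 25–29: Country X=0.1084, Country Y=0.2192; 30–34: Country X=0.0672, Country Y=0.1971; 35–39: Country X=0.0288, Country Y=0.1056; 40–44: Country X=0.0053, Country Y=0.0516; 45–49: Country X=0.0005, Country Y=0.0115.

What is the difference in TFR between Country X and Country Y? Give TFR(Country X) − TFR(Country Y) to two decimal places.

Country X:
  Sum of ASFRs = 0.0255 + 0.0761 + 0.1084 + 0.0672 + 0.0288 + 0.0053 + 0.0005 = 0.3118
  TFR = 5 × 0.3118 = 1.559
Country Y:
  Sum of ASFRs = 0.0586 + 0.1535 + 0.2192 + 0.1971 + 0.1056 + 0.0516 + 0.0115 = 0.7971
  TFR = 5 × 0.7971 = 3.9855
Difference = 1.559 − 3.9855 = -2.4265

-2.43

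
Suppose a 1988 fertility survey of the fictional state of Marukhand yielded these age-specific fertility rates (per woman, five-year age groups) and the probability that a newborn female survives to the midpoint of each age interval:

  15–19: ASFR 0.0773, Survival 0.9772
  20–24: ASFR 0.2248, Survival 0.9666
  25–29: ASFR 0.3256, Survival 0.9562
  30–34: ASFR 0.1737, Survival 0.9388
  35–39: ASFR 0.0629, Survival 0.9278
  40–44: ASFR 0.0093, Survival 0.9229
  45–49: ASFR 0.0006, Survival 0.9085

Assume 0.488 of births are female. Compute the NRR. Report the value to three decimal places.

Proportion female at birth = 0.488.
Each age group contributes 5 × ASFR × survival:
  15–19: 5 × 0.0773 × 0.9772 = 0.37769
  20–24: 5 × 0.2248 × 0.9666 = 1.08646
  25–29: 5 × 0.3256 × 0.9562 = 1.55669
  30–34: 5 × 0.1737 × 0.9388 = 0.81535
  35–39: 5 × 0.0629 × 0.9278 = 0.29179
  40–44: 5 × 0.0093 × 0.9229 = 0.04291
  45–49: 5 × 0.0006 × 0.9085 = 0.00273
Sum = 4.17362
NRR = 0.488 × 4.17362 = 2.03673

2.037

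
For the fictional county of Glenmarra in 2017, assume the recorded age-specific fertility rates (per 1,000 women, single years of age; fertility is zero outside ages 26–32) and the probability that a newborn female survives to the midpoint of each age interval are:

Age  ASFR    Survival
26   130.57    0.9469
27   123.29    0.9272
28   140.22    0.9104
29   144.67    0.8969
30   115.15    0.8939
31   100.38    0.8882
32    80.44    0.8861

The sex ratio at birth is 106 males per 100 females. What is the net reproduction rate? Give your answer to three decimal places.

Proportion female at birth = 100 / (100 + 106) = 0.48544.
Per-age-group product (1 × ASFR × survival probability):
  26: 1 × 130.57/1000 × 0.9469 = 0.12364
  27: 1 × 123.29/1000 × 0.9272 = 0.11431
  28: 1 × 140.22/1000 × 0.9104 = 0.12766
  29: 1 × 144.67/1000 × 0.8969 = 0.12975
  30: 1 × 115.15/1000 × 0.8939 = 0.10293
  31: 1 × 100.38/1000 × 0.8882 = 0.08916
  32: 1 × 80.44/1000 × 0.8861 = 0.07128
Sum = 0.75873
NRR = 0.48544 × 0.75873 = 0.36832

0.368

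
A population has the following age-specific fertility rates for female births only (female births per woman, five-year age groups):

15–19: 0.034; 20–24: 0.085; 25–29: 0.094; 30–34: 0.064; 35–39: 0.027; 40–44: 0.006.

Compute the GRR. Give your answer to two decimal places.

1.55

Sum of female ASFRs = 0.034 + 0.085 + 0.094 + 0.064 + 0.027 + 0.006 = 0.310
GRR = 5 × 0.310 = 1.55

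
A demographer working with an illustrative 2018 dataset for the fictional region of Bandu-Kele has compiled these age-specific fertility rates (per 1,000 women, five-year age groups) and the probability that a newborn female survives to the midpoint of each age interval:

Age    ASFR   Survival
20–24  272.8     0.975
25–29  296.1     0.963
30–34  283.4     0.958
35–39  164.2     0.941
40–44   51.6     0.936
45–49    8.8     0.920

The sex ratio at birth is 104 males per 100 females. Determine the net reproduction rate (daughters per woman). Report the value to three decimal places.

Proportion female at birth = 100 / (100 + 104) = 0.49020.
Weighting each age-specific rate by interval width and survival:
  20–24: 5 × 272.8/1000 × 0.975 = 1.32990
  25–29: 5 × 296.1/1000 × 0.963 = 1.42572
  30–34: 5 × 283.4/1000 × 0.958 = 1.35749
  35–39: 5 × 164.2/1000 × 0.941 = 0.77256
  40–44: 5 × 51.6/1000 × 0.936 = 0.24149
  45–49: 5 × 8.8/1000 × 0.920 = 0.04048
Sum = 5.16764
NRR = 0.49020 × 5.16764 = 2.53318
With NRR above 1 the population is above replacement fertility.

2.533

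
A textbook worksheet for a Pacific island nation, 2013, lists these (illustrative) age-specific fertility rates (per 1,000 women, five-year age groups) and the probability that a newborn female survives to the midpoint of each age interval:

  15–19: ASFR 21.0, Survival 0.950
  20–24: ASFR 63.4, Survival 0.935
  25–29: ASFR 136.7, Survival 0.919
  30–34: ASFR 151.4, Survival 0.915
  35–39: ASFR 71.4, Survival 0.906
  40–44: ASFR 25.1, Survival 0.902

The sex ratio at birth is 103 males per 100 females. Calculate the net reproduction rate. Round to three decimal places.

1.061

Proportion female at birth = 100 / (100 + 103) = 0.49261.
Per-age-group product (5 × ASFR × survival probability):
  15–19: 5 × 21.0/1000 × 0.950 = 0.09975
  20–24: 5 × 63.4/1000 × 0.935 = 0.29640
  25–29: 5 × 136.7/1000 × 0.919 = 0.62814
  30–34: 5 × 151.4/1000 × 0.915 = 0.69266
  35–39: 5 × 71.4/1000 × 0.906 = 0.32344
  40–44: 5 × 25.1/1000 × 0.902 = 0.11320
Sum = 2.15359
NRR = 0.49261 × 2.15359 = 1.06088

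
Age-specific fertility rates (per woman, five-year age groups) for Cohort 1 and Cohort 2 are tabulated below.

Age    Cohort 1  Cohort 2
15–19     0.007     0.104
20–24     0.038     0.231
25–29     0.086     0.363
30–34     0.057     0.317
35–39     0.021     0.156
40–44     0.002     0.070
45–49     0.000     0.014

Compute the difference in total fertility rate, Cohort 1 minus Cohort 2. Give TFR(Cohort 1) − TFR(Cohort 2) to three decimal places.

-5.220

Cohort 1:
  Sum of ASFRs = 0.007 + 0.038 + 0.086 + 0.057 + 0.021 + 0.002 + 0.000 = 0.211
  TFR = 5 × 0.211 = 1.055
Cohort 2:
  Sum of ASFRs = 0.104 + 0.231 + 0.363 + 0.317 + 0.156 + 0.070 + 0.014 = 1.255
  TFR = 5 × 1.255 = 6.275
Difference = 1.055 − 6.275 = -5.22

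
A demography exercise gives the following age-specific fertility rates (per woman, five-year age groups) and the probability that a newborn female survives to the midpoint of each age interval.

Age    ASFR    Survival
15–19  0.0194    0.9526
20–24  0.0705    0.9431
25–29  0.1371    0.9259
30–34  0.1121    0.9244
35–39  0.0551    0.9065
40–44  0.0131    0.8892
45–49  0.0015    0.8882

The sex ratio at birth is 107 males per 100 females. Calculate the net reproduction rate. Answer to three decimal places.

0.914

Proportion female at birth = 100 / (100 + 107) = 0.48309.
Survival-weighted fertility by age (5·fₓ·Sₓ):
  15–19: 5 × 0.0194 × 0.9526 = 0.09240
  20–24: 5 × 0.0705 × 0.9431 = 0.33244
  25–29: 5 × 0.1371 × 0.9259 = 0.63470
  30–34: 5 × 0.1121 × 0.9244 = 0.51813
  35–39: 5 × 0.0551 × 0.9065 = 0.24974
  40–44: 5 × 0.0131 × 0.8892 = 0.05824
  45–49: 5 × 0.0015 × 0.8882 = 0.00666
Sum = 1.89231
NRR = 0.48309 × 1.89231 = 0.91416
NRR < 1, so the cohort does not fully replace itself.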